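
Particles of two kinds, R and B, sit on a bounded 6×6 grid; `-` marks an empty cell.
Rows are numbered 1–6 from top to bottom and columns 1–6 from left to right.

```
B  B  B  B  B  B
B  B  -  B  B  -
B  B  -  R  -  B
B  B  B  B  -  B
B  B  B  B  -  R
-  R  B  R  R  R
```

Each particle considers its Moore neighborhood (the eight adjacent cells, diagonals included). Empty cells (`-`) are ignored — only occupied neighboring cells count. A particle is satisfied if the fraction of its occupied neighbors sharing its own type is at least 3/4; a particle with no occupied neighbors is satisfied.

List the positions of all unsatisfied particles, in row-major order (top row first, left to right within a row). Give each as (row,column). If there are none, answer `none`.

Row 1: (1,1)B 3/3 ✓ · (1,2)B 4/4 ✓ · (1,3)B 4/4 ✓ · (1,4)B 4/4 ✓ · (1,5)B 4/4 ✓ · (1,6)B 2/2 ✓
Row 2: (2,1)B 5/5 ✓ · (2,2)B 6/6 ✓ · (2,4)B 4/5 ✓ · (2,5)B 5/6 ✓
Row 3: (3,1)B 5/5 ✓ · (3,2)B 6/6 ✓ · (3,4)R 0/4 ✗ · (3,6)B 2/2 ✓
Row 4: (4,1)B 5/5 ✓ · (4,2)B 7/7 ✓ · (4,3)B 6/7 ✓ · (4,4)B 3/4 ✓ · (4,6)B 1/2 ✗
Row 5: (5,1)B 3/4 ✓ · (5,2)B 6/7 ✓ · (5,3)B 6/8 ✓ · (5,4)B 4/6 ✗ · (5,6)R 2/3 ✗
Row 6: (6,2)R 0/4 ✗ · (6,3)B 3/5 ✗ · (6,4)R 1/4 ✗ · (6,5)R 3/4 ✓ · (6,6)R 2/2 ✓

(3,4), (4,6), (5,4), (5,6), (6,2), (6,3), (6,4)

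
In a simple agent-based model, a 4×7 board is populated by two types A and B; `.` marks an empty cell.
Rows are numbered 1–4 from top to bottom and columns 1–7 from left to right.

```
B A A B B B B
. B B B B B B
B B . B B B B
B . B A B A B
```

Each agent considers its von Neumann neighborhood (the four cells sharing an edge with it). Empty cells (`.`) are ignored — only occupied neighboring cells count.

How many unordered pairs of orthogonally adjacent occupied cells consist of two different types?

10

Scan each occupied cell's neighbors to the right and below so each pair is counted once.
From row 1: 4 unlike of 12 pairs (running 4/12).
From row 2: 0 unlike of 10 pairs (running 4/22).
From row 3: 2 unlike of 9 pairs (running 6/31).
From row 4: 4 unlike of 4 pairs (running 10/35).
Total adjacent occupied pairs: 35; unlike-type pairs: 10.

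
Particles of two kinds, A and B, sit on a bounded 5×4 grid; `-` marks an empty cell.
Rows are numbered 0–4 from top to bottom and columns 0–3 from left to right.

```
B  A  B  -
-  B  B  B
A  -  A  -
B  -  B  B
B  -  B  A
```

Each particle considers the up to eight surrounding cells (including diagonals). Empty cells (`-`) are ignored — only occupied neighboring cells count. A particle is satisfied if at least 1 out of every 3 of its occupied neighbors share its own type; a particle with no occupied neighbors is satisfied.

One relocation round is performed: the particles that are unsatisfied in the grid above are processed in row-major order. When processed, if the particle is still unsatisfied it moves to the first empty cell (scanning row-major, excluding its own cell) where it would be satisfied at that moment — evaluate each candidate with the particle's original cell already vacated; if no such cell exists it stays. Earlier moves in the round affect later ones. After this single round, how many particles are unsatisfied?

Initially unsatisfied (in order): (0,1), (2,0), (2,2), (4,3).
  (0,1) → (1,0).
  (2,0): now satisfied by earlier moves; stays.
  (2,2) → (2,1).
  (4,3) → (3,1).
Resulting grid:
B - B -
A B B B
A A - -
B A B B
B - B -
Unsatisfied now: (3,0).

1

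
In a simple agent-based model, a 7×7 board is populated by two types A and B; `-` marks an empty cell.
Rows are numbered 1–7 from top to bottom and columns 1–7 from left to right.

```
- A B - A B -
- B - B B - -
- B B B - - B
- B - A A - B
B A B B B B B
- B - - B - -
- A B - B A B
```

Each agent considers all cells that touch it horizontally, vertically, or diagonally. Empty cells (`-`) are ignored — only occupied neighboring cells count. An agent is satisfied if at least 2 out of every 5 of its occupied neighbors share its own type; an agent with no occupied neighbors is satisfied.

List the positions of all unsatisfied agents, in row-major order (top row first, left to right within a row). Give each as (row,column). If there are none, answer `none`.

(1,2), (1,5), (4,4), (4,5), (5,2), (7,2), (7,6), (7,7)

Row 1: (1,2)A 0/2 not · (1,3)B 2/3 satisfied · (1,5)A 0/3 not · (1,6)B 1/2 satisfied
Row 2: (2,2)B 3/4 satisfied · (2,4)B 4/5 satisfied · (2,5)B 3/4 satisfied
Row 3: (3,2)B 3/3 satisfied · (3,3)B 5/6 satisfied · (3,4)B 3/5 satisfied · (3,7)B 1/1 satisfied
Row 4: (4,2)B 4/5 satisfied · (4,4)A 1/6 not · (4,5)A 1/5 not · (4,7)B 3/3 satisfied
Row 5: (5,1)B 2/3 satisfied · (5,2)A 0/4 not · (5,3)B 3/5 satisfied · (5,4)B 3/5 satisfied · (5,5)B 3/5 satisfied · (5,6)B 4/5 satisfied · (5,7)B 2/2 satisfied
Row 6: (6,2)B 3/5 satisfied · (6,5)B 4/5 satisfied
Row 7: (7,2)A 0/2 not · (7,3)B 1/2 satisfied · (7,5)B 1/2 satisfied · (7,6)A 0/3 not · (7,7)B 0/1 not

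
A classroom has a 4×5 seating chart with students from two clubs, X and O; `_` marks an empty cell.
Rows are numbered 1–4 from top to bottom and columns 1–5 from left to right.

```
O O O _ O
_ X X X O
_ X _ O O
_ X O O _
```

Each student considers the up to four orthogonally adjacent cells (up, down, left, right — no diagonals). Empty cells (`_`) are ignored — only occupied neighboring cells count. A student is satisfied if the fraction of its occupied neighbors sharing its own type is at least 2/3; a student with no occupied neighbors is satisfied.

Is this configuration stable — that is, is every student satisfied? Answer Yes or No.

Row 1: (1,1)O 1/1 ✓ · (1,2)O 2/3 ✓ · (1,3)O 1/2 ✗ · (1,5)O 1/1 ✓
Row 2: (2,2)X 2/3 ✓ · (2,3)X 2/3 ✓ · (2,4)X 1/3 ✗ · (2,5)O 2/3 ✓
Row 3: (3,2)X 2/2 ✓ · (3,4)O 2/3 ✓ · (3,5)O 2/2 ✓
Row 4: (4,2)X 1/2 ✗ · (4,3)O 1/2 ✗ · (4,4)O 2/2 ✓
For instance (1,3) has only 1/2 same-type neighbors, below 2/3.

No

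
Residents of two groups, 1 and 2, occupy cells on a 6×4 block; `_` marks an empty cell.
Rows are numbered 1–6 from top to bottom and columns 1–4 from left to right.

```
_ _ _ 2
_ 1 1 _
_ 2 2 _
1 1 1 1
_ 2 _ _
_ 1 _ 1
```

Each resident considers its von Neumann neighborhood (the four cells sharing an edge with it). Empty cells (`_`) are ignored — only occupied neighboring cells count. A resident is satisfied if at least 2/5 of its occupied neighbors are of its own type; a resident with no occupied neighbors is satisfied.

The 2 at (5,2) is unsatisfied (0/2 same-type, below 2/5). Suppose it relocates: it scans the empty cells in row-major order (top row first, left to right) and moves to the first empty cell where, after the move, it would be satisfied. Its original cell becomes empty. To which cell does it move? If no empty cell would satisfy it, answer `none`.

(1,1)

Vacating (5,2). Empty cells in order:
  (1,1): 0/0 same-type → satisfied — stop here.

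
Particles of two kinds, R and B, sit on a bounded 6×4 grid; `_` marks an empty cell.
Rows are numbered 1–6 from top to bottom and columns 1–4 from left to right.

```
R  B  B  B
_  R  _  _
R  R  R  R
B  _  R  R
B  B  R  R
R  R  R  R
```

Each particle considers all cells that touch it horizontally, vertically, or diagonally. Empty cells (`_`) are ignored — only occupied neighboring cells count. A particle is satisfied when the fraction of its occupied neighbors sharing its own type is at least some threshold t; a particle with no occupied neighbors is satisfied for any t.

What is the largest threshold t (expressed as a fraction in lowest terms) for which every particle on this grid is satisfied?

(1,1)R 1/2
(1,2)B 1/3
(1,3)B 2/3
(1,4)B 1/1
(2,2)R 4/6
(3,1)R 2/3
(3,2)R 4/5
(3,3)R 5/5
(3,4)R 3/3
(4,1)B 2/4
(4,3)R 6/7
(4,4)R 5/5
(5,1)B 2/4
(5,2)B 2/7
(5,3)R 6/7
(5,4)R 5/5
(6,1)R 1/3
(6,2)R 3/5
(6,3)R 4/5
(6,4)R 3/3
The smallest same-type fraction is 2/7 at (5,2), which reduces to 2/7. Any threshold above that leaves this particle unsatisfied.

2/7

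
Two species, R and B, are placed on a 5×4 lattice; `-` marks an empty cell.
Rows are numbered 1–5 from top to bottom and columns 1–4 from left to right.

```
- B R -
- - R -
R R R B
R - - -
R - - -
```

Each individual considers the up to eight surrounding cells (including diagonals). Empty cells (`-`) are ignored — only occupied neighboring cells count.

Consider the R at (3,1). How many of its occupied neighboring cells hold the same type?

Occupied neighbors of (3,1): (3,2)=R, (4,1)=R.
Same type (R): 2 of 2.

2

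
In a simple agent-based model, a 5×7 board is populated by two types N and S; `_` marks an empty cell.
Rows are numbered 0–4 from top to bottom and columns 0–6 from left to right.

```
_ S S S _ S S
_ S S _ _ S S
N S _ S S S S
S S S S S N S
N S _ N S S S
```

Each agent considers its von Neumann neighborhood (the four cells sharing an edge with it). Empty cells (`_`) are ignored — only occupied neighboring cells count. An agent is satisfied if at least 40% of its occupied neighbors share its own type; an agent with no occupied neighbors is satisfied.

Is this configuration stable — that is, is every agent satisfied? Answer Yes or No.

Row 0: (0,1)S 2/2 ok · (0,2)S 3/3 ok · (0,3)S 1/1 ok · (0,5)S 2/2 ok · (0,6)S 2/2 ok
Row 1: (1,1)S 3/3 ok · (1,2)S 2/2 ok · (1,5)S 3/3 ok · (1,6)S 3/3 ok
Row 2: (2,0)N 0/2 unhappy · (2,1)S 2/3 ok · (2,3)S 2/2 ok · (2,4)S 3/3 ok · (2,5)S 3/4 ok · (2,6)S 3/3 ok
Row 3: (3,0)S 1/3 unhappy · (3,1)S 4/4 ok · (3,2)S 2/2 ok · (3,3)S 3/4 ok · (3,4)S 3/4 ok · (3,5)N 0/4 unhappy · (3,6)S 2/3 ok
Row 4: (4,0)N 0/2 unhappy · (4,1)S 1/2 ok · (4,3)N 0/2 unhappy · (4,4)S 2/3 ok · (4,5)S 2/3 ok · (4,6)S 2/2 ok
For instance (2,0) has only 0/2 same-type neighbors, below 2/5.

No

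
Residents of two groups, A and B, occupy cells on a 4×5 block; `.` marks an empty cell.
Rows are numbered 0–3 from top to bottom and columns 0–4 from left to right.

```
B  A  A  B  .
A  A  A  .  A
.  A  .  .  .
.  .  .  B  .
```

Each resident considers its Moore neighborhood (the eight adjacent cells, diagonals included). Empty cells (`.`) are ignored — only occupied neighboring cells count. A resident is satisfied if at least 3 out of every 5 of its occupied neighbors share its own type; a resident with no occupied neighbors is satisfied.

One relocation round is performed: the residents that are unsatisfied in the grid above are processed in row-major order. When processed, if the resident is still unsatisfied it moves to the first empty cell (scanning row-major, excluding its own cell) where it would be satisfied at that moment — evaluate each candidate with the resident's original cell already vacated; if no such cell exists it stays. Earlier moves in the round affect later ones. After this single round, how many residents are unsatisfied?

Initially unsatisfied (in order): (0,0), (0,3), (1,4).
  (0,0) → (3,4).
  (0,3) → (2,4).
  (1,4) → (0,0).
Resulting grid:
A A A . .
A A A . .
. A . . B
. . . B B
All satisfied now.

0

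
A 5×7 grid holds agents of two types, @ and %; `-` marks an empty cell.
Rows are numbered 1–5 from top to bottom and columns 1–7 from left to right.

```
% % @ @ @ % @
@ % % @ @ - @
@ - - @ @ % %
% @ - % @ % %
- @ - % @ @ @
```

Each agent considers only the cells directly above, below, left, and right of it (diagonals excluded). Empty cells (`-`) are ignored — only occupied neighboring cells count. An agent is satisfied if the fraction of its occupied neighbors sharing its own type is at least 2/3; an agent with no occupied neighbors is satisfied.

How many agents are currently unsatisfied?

15

(1,1)% 1/2 unhappy
(1,2)% 2/3 ok
(1,3)@ 1/3 unhappy
(1,4)@ 3/3 ok
(1,5)@ 2/3 ok
(1,6)% 0/2 unhappy
(1,7)@ 1/2 unhappy
(2,1)@ 1/3 unhappy
(2,2)% 2/3 ok
(2,3)% 1/3 unhappy
(2,4)@ 3/4 ok
(2,5)@ 3/3 ok
(2,7)@ 1/2 unhappy
(3,1)@ 1/2 unhappy
(3,4)@ 2/3 ok
(3,5)@ 3/4 ok
(3,6)% 2/3 ok
(3,7)% 2/3 ok
(4,1)% 0/2 unhappy
(4,2)@ 1/2 unhappy
(4,4)% 1/3 unhappy
(4,5)@ 2/4 unhappy
(4,6)% 2/4 unhappy
(4,7)% 2/3 ok
(5,2)@ 1/1 ok
(5,4)% 1/2 unhappy
(5,5)@ 2/3 ok
(5,6)@ 2/3 ok
(5,7)@ 1/2 unhappy
Unsatisfied: (1,1), (1,3), (1,6), (1,7), (2,1), (2,3), (2,7), (3,1), (4,1), (4,2), (4,4), (4,5), (4,6), (5,4), (5,7) — 15 in total.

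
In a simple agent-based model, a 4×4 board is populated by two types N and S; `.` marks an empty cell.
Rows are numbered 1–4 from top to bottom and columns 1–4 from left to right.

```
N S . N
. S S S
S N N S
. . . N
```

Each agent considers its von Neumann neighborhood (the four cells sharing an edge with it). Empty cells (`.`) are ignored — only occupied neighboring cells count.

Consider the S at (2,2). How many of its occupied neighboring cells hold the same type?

2

Occupied neighbors of (2,2): (1,2)=S, (3,2)=N, (2,3)=S.
Same type (S): 2 of 3.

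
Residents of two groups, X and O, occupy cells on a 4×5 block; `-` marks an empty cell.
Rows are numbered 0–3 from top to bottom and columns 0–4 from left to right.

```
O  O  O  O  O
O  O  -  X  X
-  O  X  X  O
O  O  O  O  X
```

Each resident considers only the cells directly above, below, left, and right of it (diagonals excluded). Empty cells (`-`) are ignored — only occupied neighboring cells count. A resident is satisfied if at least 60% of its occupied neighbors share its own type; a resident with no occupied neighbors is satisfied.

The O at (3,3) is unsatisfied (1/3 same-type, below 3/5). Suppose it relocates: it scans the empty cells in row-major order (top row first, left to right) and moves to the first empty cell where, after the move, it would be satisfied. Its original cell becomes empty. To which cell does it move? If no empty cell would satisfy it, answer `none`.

(2,0)

Vacating (3,3). Empty cells in order:
  (1,2): 2/4 same-type → still unsatisfied.
  (2,0): 3/3 same-type → satisfied — stop here.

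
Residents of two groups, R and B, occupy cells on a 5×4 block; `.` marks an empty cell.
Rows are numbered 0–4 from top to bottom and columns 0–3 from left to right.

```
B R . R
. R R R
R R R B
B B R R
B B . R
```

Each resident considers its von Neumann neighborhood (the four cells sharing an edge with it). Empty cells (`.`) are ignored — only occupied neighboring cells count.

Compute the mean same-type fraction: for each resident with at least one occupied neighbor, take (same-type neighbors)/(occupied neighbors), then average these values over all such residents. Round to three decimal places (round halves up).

(0,0)B 0/1
(0,1)R 1/2
(0,3)R 1/1
(1,1)R 3/3
(1,2)R 3/3
(1,3)R 2/3
(2,0)R 1/2
(2,1)R 3/4
(2,2)R 3/4
(2,3)B 0/3
(3,0)B 2/3
(3,1)B 2/4
(3,2)R 2/3
(3,3)R 2/3
(4,0)B 2/2
(4,1)B 2/2
(4,3)R 1/1
Sum over 17 residents: 0/1 + 1/2 + 1/1 + 3/3 + 3/3 + 2/3 + 1/2 + 3/4 + 3/4 + 0/3 + 2/3 + 2/4 + 2/3 + 2/3 + 2/2 + 2/2 + 1/1 = 35/3; mean = 35/3 ÷ 17 = 35/51 = 0.686274… → 0.686.

0.686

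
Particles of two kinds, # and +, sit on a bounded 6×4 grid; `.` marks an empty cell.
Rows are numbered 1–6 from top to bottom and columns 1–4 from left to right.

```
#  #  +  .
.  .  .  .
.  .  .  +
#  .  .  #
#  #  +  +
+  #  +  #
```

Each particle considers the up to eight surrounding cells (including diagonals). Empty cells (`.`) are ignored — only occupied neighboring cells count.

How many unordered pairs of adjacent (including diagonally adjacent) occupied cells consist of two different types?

Scan each occupied cell's neighbors to the right and below (and the two forward diagonals) so each pair is counted once.
From row 1: 1 unlike of 2 pairs (running 1/2).
From row 3: 1 unlike of 1 pairs (running 2/3).
From row 4: 2 unlike of 4 pairs (running 4/7).
From row 5: 7 unlike of 13 pairs (running 11/20).
From row 6: 3 unlike of 3 pairs (running 14/23).
Total adjacent occupied pairs: 23; unlike-type pairs: 14.

14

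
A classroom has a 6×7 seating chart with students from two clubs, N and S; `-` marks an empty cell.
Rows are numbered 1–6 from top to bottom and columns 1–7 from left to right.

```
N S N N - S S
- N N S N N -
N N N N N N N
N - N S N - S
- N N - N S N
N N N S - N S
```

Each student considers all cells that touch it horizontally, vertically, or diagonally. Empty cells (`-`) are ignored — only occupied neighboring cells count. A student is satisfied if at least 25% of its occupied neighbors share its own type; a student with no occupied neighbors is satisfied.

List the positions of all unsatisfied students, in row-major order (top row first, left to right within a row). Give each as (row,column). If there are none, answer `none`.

(1,1)N 1/2 ✓
(1,2)S 0/4 ✗
(1,3)N 3/5 ✓
(1,4)N 3/4 ✓
(1,6)S 1/3 ✓
(1,7)S 1/2 ✓
(2,2)N 6/7 ✓
(2,3)N 6/8 ✓
(2,4)S 0/7 ✗
(2,5)N 5/7 ✓
(2,6)N 4/6 ✓
(3,1)N 3/3 ✓
(3,2)N 6/6 ✓
(3,3)N 5/7 ✓
(3,4)N 6/8 ✓
(3,5)N 5/7 ✓
(3,6)N 5/6 ✓
(3,7)N 2/3 ✓
(4,1)N 3/3 ✓
(4,3)N 5/6 ✓
(4,4)S 0/7 ✗
(4,5)N 4/6 ✓
(4,7)S 1/4 ✓
(5,2)N 6/6 ✓
(5,3)N 4/6 ✓
(5,5)N 2/5 ✓
(5,6)S 2/6 ✓
(5,7)N 1/4 ✓
(6,1)N 2/2 ✓
(6,2)N 4/4 ✓
(6,3)N 3/4 ✓
(6,4)S 0/3 ✗
(6,6)N 2/4 ✓
(6,7)S 1/3 ✓

(1,2), (2,4), (4,4), (6,4)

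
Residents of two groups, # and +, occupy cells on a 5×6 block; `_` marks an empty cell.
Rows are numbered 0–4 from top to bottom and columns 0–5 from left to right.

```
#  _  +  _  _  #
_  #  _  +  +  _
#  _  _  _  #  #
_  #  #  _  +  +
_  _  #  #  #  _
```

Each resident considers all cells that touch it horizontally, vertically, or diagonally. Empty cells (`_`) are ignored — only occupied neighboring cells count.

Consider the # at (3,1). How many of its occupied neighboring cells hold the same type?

Occupied neighbors of (3,1): (2,0)=#, (3,2)=#, (4,2)=#.
Same type (#): 3 of 3.

3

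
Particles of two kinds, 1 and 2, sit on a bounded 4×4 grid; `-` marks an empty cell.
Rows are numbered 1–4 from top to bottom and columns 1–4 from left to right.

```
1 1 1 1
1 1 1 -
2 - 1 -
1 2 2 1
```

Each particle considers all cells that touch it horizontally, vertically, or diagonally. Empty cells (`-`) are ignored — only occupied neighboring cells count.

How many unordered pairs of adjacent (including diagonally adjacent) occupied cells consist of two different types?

7

Scan each occupied cell's neighbors to the right and below (and the two forward diagonals) so each pair is counted once.
Row 1: 1(1,1)–1(1,2)= 1(1,1)–1(2,1)= 1(1,1)–1(2,2)= 1(1,2)–1(1,3)= 1(1,2)–1(2,2)= 1(1,2)–1(2,3)= 1(1,2)–1(2,1)= 1(1,3)–1(1,4)= 1(1,3)–1(2,3)= 1(1,3)–1(2,2)= 1(1,4)–1(2,3)=  → 0/11 unlike.
Row 2: 1(2,1)–1(2,2)= 1(2,1)–2(3,1)≠ 1(2,2)–1(2,3)= 1(2,2)–1(3,3)= 1(2,2)–2(3,1)≠ 1(2,3)–1(3,3)=  → 2/6 unlike.
Row 3: 2(3,1)–1(4,1)≠ 2(3,1)–2(4,2)= 1(3,3)–2(4,3)≠ 1(3,3)–1(4,4)= 1(3,3)–2(4,2)≠  → 3/5 unlike.
Row 4: 1(4,1)–2(4,2)≠ 2(4,2)–2(4,3)= 2(4,3)–1(4,4)≠  → 2/3 unlike.
Total adjacent occupied pairs: 25; unlike-type pairs: 7.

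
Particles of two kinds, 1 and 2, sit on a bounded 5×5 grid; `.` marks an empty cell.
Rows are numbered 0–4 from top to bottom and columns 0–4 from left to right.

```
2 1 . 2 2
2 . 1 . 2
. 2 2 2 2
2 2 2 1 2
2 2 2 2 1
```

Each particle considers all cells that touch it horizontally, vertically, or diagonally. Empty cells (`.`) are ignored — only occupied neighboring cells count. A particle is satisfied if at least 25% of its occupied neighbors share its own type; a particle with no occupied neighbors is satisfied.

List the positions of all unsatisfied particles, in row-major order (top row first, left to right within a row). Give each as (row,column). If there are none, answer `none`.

(0,0)2 1/2 ok
(0,1)1 1/3 ok
(0,3)2 2/3 ok
(0,4)2 2/2 ok
(1,0)2 2/3 ok
(1,2)1 1/5 unhappy
(1,4)2 4/4 ok
(2,1)2 5/6 ok
(2,2)2 4/6 ok
(2,3)2 5/7 ok
(2,4)2 3/4 ok
(3,0)2 4/4 ok
(3,1)2 7/7 ok
(3,2)2 7/8 ok
(3,3)1 1/8 unhappy
(3,4)2 3/5 ok
(4,0)2 3/3 ok
(4,1)2 5/5 ok
(4,2)2 4/5 ok
(4,3)2 3/5 ok
(4,4)1 1/3 ok

(1,2), (3,3)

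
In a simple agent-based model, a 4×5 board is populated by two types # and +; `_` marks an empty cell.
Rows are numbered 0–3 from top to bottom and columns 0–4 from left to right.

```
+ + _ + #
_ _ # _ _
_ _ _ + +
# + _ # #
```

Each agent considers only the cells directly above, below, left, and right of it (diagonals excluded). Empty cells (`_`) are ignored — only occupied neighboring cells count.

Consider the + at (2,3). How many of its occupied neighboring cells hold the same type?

1

Occupied neighbors of (2,3): (3,3)=#, (2,4)=+.
Same type (+): 1 of 2.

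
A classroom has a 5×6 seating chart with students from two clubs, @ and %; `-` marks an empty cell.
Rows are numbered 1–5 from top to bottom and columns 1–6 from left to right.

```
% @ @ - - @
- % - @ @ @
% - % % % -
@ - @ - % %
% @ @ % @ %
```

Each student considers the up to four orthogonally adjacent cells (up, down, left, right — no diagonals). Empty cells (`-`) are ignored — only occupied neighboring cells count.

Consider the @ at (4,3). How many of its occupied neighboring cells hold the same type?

1

Occupied neighbors of (4,3): (3,3)=%, (5,3)=@.
Same type (@): 1 of 2.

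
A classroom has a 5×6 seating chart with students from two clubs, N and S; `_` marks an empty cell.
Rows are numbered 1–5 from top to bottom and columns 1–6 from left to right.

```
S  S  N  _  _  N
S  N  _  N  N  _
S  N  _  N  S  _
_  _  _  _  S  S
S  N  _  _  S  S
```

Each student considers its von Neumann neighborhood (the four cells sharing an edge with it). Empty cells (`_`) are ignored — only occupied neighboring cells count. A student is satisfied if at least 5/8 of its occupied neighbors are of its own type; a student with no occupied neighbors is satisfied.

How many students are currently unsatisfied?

Row 1: (1,1)S 2/2 ✓ · (1,2)S 1/3 ✗ · (1,3)N 0/1 ✗ · (1,6)N 0/0 ✓
Row 2: (2,1)S 2/3 ✓ · (2,2)N 1/3 ✗ · (2,4)N 2/2 ✓ · (2,5)N 1/2 ✗
Row 3: (3,1)S 1/2 ✗ · (3,2)N 1/2 ✗ · (3,4)N 1/2 ✗ · (3,5)S 1/3 ✗
Row 4: (4,5)S 3/3 ✓ · (4,6)S 2/2 ✓
Row 5: (5,1)S 0/1 ✗ · (5,2)N 0/1 ✗ · (5,5)S 2/2 ✓ · (5,6)S 2/2 ✓
Unsatisfied: (1,2), (1,3), (2,2), (2,5), (3,1), (3,2), (3,4), (3,5), (5,1), (5,2) — 10 in total.

10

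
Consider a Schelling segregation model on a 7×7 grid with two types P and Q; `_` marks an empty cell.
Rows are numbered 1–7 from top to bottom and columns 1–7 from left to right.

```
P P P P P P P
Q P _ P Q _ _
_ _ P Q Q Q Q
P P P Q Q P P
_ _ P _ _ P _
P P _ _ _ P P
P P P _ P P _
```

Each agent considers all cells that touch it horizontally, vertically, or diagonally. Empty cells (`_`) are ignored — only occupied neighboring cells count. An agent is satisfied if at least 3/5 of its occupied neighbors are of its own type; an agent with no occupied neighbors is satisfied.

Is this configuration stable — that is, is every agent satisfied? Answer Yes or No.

No

(1,1)P 2/3 ✓
(1,2)P 3/4 ✓
(1,3)P 4/4 ✓
(1,4)P 3/4 ✓
(1,5)P 3/4 ✓
(1,6)P 2/3 ✓
(1,7)P 1/1 ✓
(2,1)Q 0/3 ✗
(2,2)P 4/5 ✓
(2,4)P 4/7 ✗
(2,5)Q 3/7 ✗
(3,3)P 4/6 ✓
(3,4)Q 4/7 ✗
(3,5)Q 5/7 ✓
(3,6)Q 4/6 ✓
(3,7)Q 1/3 ✗
(4,1)P 1/1 ✓
(4,2)P 4/4 ✓
(4,3)P 3/5 ✓
(4,4)Q 3/6 ✗
(4,5)Q 4/6 ✓
(4,6)P 2/6 ✗
(4,7)P 2/4 ✗
(5,3)P 3/4 ✓
(5,6)P 4/5 ✓
(6,1)P 3/3 ✓
(6,2)P 5/5 ✓
(6,6)P 4/4 ✓
(6,7)P 3/3 ✓
(7,1)P 3/3 ✓
(7,2)P 4/4 ✓
(7,3)P 2/2 ✓
(7,5)P 2/2 ✓
(7,6)P 3/3 ✓
For instance (2,1) has only 0/3 same-type neighbors, below 3/5.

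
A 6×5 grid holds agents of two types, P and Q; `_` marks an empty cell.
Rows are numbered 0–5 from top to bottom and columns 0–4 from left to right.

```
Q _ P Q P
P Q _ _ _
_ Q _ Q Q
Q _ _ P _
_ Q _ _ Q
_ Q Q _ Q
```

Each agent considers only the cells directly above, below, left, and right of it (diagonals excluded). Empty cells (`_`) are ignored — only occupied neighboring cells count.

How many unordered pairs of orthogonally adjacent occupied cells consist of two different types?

Scan each occupied cell's neighbors to the right and below so each pair is counted once.
Row 0: Q(0,0)–P(1,0)≠ P(0,2)–Q(0,3)≠ Q(0,3)–P(0,4)≠  → 3/3 unlike.
Row 1: P(1,0)–Q(1,1)≠ Q(1,1)–Q(2,1)=  → 1/2 unlike.
Row 2: Q(2,3)–Q(2,4)= Q(2,3)–P(3,3)≠  → 1/2 unlike.
Row 4: Q(4,1)–Q(5,1)= Q(4,4)–Q(5,4)=  → 0/2 unlike.
Row 5: Q(5,1)–Q(5,2)=  → 0/1 unlike.
Total adjacent occupied pairs: 10; unlike-type pairs: 5.

5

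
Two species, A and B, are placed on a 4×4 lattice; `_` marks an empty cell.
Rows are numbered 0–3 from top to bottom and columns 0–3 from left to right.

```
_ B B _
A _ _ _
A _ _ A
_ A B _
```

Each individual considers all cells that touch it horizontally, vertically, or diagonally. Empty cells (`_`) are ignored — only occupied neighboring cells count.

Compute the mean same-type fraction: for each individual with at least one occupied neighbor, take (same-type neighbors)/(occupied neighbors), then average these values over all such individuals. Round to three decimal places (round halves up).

Row 0: (0,1)B 1/2 · (0,2)B 1/1
Row 1: (1,0)A 1/2
Row 2: (2,0)A 2/2 · (2,3)A 0/1
Row 3: (3,1)A 1/2 · (3,2)B 0/2
Sum over 7 individuals: 1/2 + 1/1 + 1/2 + 2/2 + 0/1 + 1/2 + 0/2 = 7/2; mean = 7/2 ÷ 7 = 1/2 = 0.5 → 0.500.

0.500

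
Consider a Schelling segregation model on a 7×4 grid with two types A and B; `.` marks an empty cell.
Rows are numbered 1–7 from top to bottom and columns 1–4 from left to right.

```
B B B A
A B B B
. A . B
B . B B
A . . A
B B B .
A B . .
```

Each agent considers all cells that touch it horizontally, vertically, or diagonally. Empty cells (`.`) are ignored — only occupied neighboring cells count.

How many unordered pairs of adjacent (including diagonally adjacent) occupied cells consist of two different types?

Scan each occupied cell's neighbors to the right and below (and the two forward diagonals) so each pair is counted once.
From row 1: 5 unlike of 13 pairs (running 5/13).
From row 2: 3 unlike of 8 pairs (running 8/21).
From row 3: 2 unlike of 4 pairs (running 10/25).
From row 4: 3 unlike of 4 pairs (running 13/29).
From row 5: 3 unlike of 3 pairs (running 16/32).
From row 6: 2 unlike of 7 pairs (running 18/39).
From row 7: 1 unlike of 1 pairs (running 19/40).
Total adjacent occupied pairs: 40; unlike-type pairs: 19.

19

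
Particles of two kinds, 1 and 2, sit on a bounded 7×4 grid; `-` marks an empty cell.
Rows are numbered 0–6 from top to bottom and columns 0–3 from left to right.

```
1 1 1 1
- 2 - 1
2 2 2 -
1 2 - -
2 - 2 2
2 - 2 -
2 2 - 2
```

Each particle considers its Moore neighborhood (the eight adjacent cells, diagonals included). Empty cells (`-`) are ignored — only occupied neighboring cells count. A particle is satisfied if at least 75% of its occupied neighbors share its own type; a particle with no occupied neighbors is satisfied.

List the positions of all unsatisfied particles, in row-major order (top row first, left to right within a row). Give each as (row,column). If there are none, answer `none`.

(0,0), (0,1), (1,1), (1,3), (3,0), (4,0)

Row 0: (0,0)1 1/2 not · (0,1)1 2/3 not · (0,2)1 3/4 satisfied · (0,3)1 2/2 satisfied
Row 1: (1,1)2 3/6 not · (1,3)1 2/3 not
Row 2: (2,0)2 3/4 satisfied · (2,1)2 4/5 satisfied · (2,2)2 3/4 satisfied
Row 3: (3,0)1 0/4 not · (3,1)2 5/6 satisfied
Row 4: (4,0)2 2/3 not · (4,2)2 3/3 satisfied · (4,3)2 2/2 satisfied
Row 5: (5,0)2 3/3 satisfied · (5,2)2 4/4 satisfied
Row 6: (6,0)2 2/2 satisfied · (6,1)2 3/3 satisfied · (6,3)2 1/1 satisfied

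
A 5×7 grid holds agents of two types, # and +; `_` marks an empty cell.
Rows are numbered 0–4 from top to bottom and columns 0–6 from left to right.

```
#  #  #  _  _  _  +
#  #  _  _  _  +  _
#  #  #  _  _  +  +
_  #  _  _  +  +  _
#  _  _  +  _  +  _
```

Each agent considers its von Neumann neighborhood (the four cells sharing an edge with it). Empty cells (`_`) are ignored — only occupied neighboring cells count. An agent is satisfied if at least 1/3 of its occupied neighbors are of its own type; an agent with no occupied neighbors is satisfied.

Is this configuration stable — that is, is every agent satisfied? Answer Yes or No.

(0,0)# 2/2 ok
(0,1)# 3/3 ok
(0,2)# 1/1 ok
(0,6)+ 0/0 ok
(1,0)# 3/3 ok
(1,1)# 3/3 ok
(1,5)+ 1/1 ok
(2,0)# 2/2 ok
(2,1)# 4/4 ok
(2,2)# 1/1 ok
(2,5)+ 3/3 ok
(2,6)+ 1/1 ok
(3,1)# 1/1 ok
(3,4)+ 1/1 ok
(3,5)+ 3/3 ok
(4,0)# 0/0 ok
(4,3)+ 0/0 ok
(4,5)+ 1/1 ok
All meet the threshold, so the configuration is stable.

Yes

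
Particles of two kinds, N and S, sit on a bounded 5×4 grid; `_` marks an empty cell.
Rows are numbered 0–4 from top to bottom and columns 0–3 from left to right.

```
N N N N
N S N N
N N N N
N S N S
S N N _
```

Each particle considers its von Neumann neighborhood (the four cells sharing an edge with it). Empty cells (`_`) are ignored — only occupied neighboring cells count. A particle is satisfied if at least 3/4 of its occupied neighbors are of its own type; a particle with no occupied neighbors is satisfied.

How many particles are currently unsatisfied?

11

(0,0)N 2/2 satisfied
(0,1)N 2/3 not
(0,2)N 3/3 satisfied
(0,3)N 2/2 satisfied
(1,0)N 2/3 not
(1,1)S 0/4 not
(1,2)N 3/4 satisfied
(1,3)N 3/3 satisfied
(2,0)N 3/3 satisfied
(2,1)N 2/4 not
(2,2)N 4/4 satisfied
(2,3)N 2/3 not
(3,0)N 1/3 not
(3,1)S 0/4 not
(3,2)N 2/4 not
(3,3)S 0/2 not
(4,0)S 0/2 not
(4,1)N 1/3 not
(4,2)N 2/2 satisfied
Unsatisfied: (0,1), (1,0), (1,1), (2,1), (2,3), (3,0), (3,1), (3,2), (3,3), (4,0), (4,1) — 11 in total.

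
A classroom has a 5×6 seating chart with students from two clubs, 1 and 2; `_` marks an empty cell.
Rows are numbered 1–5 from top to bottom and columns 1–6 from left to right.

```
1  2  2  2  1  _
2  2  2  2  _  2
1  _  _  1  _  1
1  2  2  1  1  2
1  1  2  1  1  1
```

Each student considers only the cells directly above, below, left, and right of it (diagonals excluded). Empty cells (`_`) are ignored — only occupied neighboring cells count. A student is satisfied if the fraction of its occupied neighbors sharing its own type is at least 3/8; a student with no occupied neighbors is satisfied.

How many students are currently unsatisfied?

9

Row 1: (1,1)1 0/2 ✗ · (1,2)2 2/3 ✓ · (1,3)2 3/3 ✓ · (1,4)2 2/3 ✓ · (1,5)1 0/1 ✗
Row 2: (2,1)2 1/3 ✗ · (2,2)2 3/3 ✓ · (2,3)2 3/3 ✓ · (2,4)2 2/3 ✓ · (2,6)2 0/1 ✗
Row 3: (3,1)1 1/2 ✓ · (3,4)1 1/2 ✓ · (3,6)1 0/2 ✗
Row 4: (4,1)1 2/3 ✓ · (4,2)2 1/3 ✗ · (4,3)2 2/3 ✓ · (4,4)1 3/4 ✓ · (4,5)1 2/3 ✓ · (4,6)2 0/3 ✗
Row 5: (5,1)1 2/2 ✓ · (5,2)1 1/3 ✗ · (5,3)2 1/3 ✗ · (5,4)1 2/3 ✓ · (5,5)1 3/3 ✓ · (5,6)1 1/2 ✓
Unsatisfied: (1,1), (1,5), (2,1), (2,6), (3,6), (4,2), (4,6), (5,2), (5,3) — 9 in total.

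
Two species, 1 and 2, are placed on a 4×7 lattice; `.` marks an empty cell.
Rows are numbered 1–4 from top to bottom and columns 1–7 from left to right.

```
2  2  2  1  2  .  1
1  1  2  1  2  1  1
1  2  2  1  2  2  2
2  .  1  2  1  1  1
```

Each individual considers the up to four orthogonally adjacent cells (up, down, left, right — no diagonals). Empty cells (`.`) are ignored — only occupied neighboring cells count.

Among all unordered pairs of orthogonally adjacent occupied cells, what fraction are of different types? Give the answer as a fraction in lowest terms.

22/39

Scan each occupied cell's neighbors to the right and below so each pair is counted once.
Row 1: 2(1,1)–2(1,2)= 2(1,1)–1(2,1)≠ 2(1,2)–2(1,3)= 2(1,2)–1(2,2)≠ 2(1,3)–1(1,4)≠ 2(1,3)–2(2,3)= 1(1,4)–2(1,5)≠ 1(1,4)–1(2,4)= 2(1,5)–2(2,5)= 1(1,7)–1(2,7)=  → 4/10 unlike.
Row 2: 1(2,1)–1(2,2)= 1(2,1)–1(3,1)= 1(2,2)–2(2,3)≠ 1(2,2)–2(3,2)≠ 2(2,3)–1(2,4)≠ 2(2,3)–2(3,3)= 1(2,4)–2(2,5)≠ 1(2,4)–1(3,4)= 2(2,5)–1(2,6)≠ 2(2,5)–2(3,5)= 1(2,6)–1(2,7)= 1(2,6)–2(3,6)≠ 1(2,7)–2(3,7)≠  → 7/13 unlike.
Row 3: 1(3,1)–2(3,2)≠ 1(3,1)–2(4,1)≠ 2(3,2)–2(3,3)= 2(3,3)–1(3,4)≠ 2(3,3)–1(4,3)≠ 1(3,4)–2(3,5)≠ 1(3,4)–2(4,4)≠ 2(3,5)–2(3,6)= 2(3,5)–1(4,5)≠ 2(3,6)–2(3,7)= 2(3,6)–1(4,6)≠ 2(3,7)–1(4,7)≠  → 9/12 unlike.
Row 4: 1(4,3)–2(4,4)≠ 2(4,4)–1(4,5)≠ 1(4,5)–1(4,6)= 1(4,6)–1(4,7)=  → 2/4 unlike.
Total adjacent occupied pairs: 39; unlike-type pairs: 22.
22/39 is already in lowest terms.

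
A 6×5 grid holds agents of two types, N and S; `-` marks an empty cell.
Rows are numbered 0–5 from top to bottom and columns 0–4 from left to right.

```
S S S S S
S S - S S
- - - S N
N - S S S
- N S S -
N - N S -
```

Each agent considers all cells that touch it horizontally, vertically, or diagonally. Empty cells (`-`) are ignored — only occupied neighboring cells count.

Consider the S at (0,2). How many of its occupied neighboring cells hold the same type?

4

Occupied neighbors of (0,2): (0,1)=S, (0,3)=S, (1,1)=S, (1,3)=S.
Same type (S): 4 of 4.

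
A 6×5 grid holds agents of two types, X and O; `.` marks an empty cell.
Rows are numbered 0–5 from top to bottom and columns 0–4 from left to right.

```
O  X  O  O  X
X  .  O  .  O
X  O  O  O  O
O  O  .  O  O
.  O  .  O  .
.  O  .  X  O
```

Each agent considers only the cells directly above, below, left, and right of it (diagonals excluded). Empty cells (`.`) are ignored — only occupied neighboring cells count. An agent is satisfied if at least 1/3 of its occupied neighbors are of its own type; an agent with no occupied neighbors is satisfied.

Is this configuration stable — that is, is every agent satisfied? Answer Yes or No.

(0,0)O 0/2 ✗
(0,1)X 0/2 ✗
(0,2)O 2/3 ✓
(0,3)O 1/2 ✓
(0,4)X 0/2 ✗
(1,0)X 1/2 ✓
(1,2)O 2/2 ✓
(1,4)O 1/2 ✓
(2,0)X 1/3 ✓
(2,1)O 2/3 ✓
(2,2)O 3/3 ✓
(2,3)O 3/3 ✓
(2,4)O 3/3 ✓
(3,0)O 1/2 ✓
(3,1)O 3/3 ✓
(3,3)O 3/3 ✓
(3,4)O 2/2 ✓
(4,1)O 2/2 ✓
(4,3)O 1/2 ✓
(5,1)O 1/1 ✓
(5,3)X 0/2 ✗
(5,4)O 0/1 ✗
For instance (0,0) has only 0/2 same-type neighbors, below 1/3.

No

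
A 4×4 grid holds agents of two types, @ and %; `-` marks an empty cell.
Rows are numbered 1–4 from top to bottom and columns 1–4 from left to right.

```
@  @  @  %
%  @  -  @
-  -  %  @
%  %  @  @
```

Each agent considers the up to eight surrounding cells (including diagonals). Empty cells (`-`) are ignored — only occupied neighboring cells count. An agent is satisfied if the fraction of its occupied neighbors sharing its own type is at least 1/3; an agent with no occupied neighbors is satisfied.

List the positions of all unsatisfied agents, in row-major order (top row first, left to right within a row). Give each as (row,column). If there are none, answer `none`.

(1,1)@ 2/3 satisfied
(1,2)@ 3/4 satisfied
(1,3)@ 3/4 satisfied
(1,4)% 0/2 not
(2,1)% 0/3 not
(2,2)@ 3/5 satisfied
(2,4)@ 2/4 satisfied
(3,3)% 1/6 not
(3,4)@ 3/4 satisfied
(4,1)% 1/1 satisfied
(4,2)% 2/3 satisfied
(4,3)@ 2/4 satisfied
(4,4)@ 2/3 satisfied

(1,4), (2,1), (3,3)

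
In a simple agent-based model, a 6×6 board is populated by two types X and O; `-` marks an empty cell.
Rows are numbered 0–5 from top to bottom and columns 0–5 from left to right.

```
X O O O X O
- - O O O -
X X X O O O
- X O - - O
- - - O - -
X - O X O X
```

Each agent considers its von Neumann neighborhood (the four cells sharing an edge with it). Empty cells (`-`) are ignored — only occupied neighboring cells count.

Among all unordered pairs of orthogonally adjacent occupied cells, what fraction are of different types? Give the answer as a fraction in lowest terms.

Scan each occupied cell's neighbors to the right and below so each pair is counted once.
Row 0: X(0,0)–O(0,1)≠ O(0,1)–O(0,2)= O(0,2)–O(0,3)= O(0,2)–O(1,2)= O(0,3)–X(0,4)≠ O(0,3)–O(1,3)= X(0,4)–O(0,5)≠ X(0,4)–O(1,4)≠  → 4/8 unlike.
Row 1: O(1,2)–O(1,3)= O(1,2)–X(2,2)≠ O(1,3)–O(1,4)= O(1,3)–O(2,3)= O(1,4)–O(2,4)=  → 1/5 unlike.
Row 2: X(2,0)–X(2,1)= X(2,1)–X(2,2)= X(2,1)–X(3,1)= X(2,2)–O(2,3)≠ X(2,2)–O(3,2)≠ O(2,3)–O(2,4)= O(2,4)–O(2,5)= O(2,5)–O(3,5)=  → 2/8 unlike.
Row 3: X(3,1)–O(3,2)≠  → 1/1 unlike.
Row 4: O(4,3)–X(5,3)≠  → 1/1 unlike.
Row 5: O(5,2)–X(5,3)≠ X(5,3)–O(5,4)≠ O(5,4)–X(5,5)≠  → 3/3 unlike.
Total adjacent occupied pairs: 26; unlike-type pairs: 12.
12/26 reduces to 6/13.

6/13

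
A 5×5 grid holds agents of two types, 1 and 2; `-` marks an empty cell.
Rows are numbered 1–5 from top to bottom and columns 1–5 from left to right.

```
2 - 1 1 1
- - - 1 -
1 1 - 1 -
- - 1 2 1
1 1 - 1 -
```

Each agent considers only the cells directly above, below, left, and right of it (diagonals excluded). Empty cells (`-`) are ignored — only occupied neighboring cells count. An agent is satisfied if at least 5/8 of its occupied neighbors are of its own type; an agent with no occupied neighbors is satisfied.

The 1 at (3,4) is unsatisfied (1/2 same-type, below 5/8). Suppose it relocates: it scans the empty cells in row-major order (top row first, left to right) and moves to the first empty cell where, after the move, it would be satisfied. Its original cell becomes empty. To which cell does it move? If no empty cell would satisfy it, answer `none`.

(2,2)

Vacating (3,4). Empty cells in order:
  (1,2): 1/2 same-type → still unsatisfied.
  (2,1): 1/2 same-type → still unsatisfied.
  (2,2): 1/1 same-type → satisfied — stop here.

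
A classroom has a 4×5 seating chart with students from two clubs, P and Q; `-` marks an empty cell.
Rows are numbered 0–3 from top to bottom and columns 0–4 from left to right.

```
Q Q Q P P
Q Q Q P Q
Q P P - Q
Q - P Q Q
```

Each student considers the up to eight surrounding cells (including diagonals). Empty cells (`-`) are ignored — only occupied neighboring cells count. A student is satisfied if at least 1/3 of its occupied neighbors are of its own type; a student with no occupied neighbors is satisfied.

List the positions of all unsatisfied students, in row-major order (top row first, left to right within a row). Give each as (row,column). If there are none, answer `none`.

(0,0)Q 3/3 ok
(0,1)Q 5/5 ok
(0,2)Q 3/5 ok
(0,3)P 2/5 ok
(0,4)P 2/3 ok
(1,0)Q 4/5 ok
(1,1)Q 6/8 ok
(1,2)Q 3/7 ok
(1,3)P 3/7 ok
(1,4)Q 1/4 unhappy
(2,0)Q 3/4 ok
(2,1)P 2/7 unhappy
(2,2)P 3/6 ok
(2,4)Q 3/4 ok
(3,0)Q 1/2 ok
(3,2)P 2/3 ok
(3,3)Q 2/4 ok
(3,4)Q 2/2 ok

(1,4), (2,1)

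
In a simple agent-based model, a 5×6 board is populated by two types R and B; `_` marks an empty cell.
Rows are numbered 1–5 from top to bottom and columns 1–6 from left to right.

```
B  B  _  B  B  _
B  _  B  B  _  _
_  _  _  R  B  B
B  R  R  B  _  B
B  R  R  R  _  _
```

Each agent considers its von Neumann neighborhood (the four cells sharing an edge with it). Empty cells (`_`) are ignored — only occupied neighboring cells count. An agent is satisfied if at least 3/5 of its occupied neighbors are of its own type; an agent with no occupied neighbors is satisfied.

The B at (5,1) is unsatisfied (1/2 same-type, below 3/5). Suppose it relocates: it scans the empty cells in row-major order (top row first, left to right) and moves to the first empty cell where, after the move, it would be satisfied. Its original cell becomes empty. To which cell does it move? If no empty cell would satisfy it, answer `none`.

(1,3)

Vacating (5,1). Empty cells in order:
  (1,3): 3/3 same-type → satisfied — stop here.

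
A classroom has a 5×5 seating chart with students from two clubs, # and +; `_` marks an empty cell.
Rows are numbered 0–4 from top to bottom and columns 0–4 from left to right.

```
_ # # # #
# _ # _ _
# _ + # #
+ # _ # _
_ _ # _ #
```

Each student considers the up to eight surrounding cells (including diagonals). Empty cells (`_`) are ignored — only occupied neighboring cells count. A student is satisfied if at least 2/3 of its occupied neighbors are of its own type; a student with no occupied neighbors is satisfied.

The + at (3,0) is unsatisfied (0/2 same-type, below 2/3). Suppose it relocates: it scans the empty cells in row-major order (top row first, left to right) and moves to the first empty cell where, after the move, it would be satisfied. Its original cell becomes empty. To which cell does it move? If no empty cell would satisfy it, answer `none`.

Vacating (3,0). Empty cells in order:
  (0,0): 0/2 same-type → still unsatisfied.
  (1,1): 1/6 same-type → still unsatisfied.
  (1,3): 1/7 same-type → still unsatisfied.
  (1,4): 0/4 same-type → still unsatisfied.
  (2,1): 1/5 same-type → still unsatisfied.
  (3,2): 1/5 same-type → still unsatisfied.
  (3,4): 0/4 same-type → still unsatisfied.
  (4,0): 0/1 same-type → still unsatisfied.
  (4,1): 0/2 same-type → still unsatisfied.
  (4,3): 0/3 same-type → still unsatisfied.

none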